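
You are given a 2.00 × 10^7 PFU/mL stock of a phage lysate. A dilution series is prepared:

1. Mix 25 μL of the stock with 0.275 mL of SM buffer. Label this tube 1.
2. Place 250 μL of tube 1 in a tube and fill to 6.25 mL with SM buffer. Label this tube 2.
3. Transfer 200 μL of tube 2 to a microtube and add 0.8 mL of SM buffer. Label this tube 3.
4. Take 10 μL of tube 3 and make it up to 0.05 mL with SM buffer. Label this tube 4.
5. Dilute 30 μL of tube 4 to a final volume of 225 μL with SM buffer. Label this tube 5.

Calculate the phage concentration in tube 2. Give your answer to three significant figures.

6.67 × 10^4 PFU/mL

Step 1: 25 μL + 0.275 mL = 300 μL total → factor 300/25 = 12
Step 2: 250 μL brought to 6.25 mL → factor 6250/250 = 25
Dilution factor through tube 2 = 12 × 25 = 300
[tube 2] = 2.00 × 10^7 PFU/mL / 300 = 6.67 × 10^4 PFU/mL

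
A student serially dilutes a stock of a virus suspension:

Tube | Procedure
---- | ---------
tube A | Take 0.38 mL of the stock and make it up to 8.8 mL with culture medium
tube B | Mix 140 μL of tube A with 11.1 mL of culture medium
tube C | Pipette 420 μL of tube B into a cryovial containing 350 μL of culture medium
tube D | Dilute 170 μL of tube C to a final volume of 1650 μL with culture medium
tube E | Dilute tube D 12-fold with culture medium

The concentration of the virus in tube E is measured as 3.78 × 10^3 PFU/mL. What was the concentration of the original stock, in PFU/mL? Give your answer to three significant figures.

Step 1: 0.38 mL brought to 8.8 mL → factor 8.8/0.38 = 23.158
Step 2: 140 μL + 11.1 mL = 11240 μL total → factor 11240/140 = 80.286
Step 3: 420 μL + 350 μL = 770 μL total → factor 770/420 = 1.8333
Step 4: 170 μL brought to 1650 μL → factor 1650/170 = 9.7059
Step 5: 12-fold → factor 12
Overall dilution factor = 23.158 × 80.286 × 1.8333 × 9.7059 × 12 = 3.97 × 10^5
Stock = 3.78 × 10^3 PFU/mL × 3.97 × 10^5 = 1.50 × 10^9 PFU/mL

1.50 × 10^9 PFU/mL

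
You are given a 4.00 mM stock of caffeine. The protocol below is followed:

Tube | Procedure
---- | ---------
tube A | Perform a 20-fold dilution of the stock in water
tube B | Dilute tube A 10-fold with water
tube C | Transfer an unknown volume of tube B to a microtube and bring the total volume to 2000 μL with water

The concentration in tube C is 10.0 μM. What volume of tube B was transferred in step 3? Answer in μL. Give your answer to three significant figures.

Step 1: 20-fold → factor 20
Step 2: 10-fold → factor 10
Step 3: v brought to 2000 μL → factor = 2000 μL/v
Product of known-step factors = 200
Overall factor = 4.00 mM / (10.0 μM) = 400
Step-3 factor = 400 / 200 = 2
v = 2000 μL / 2 = 1.00 × 10^3 μL

1.00 × 10^3 μL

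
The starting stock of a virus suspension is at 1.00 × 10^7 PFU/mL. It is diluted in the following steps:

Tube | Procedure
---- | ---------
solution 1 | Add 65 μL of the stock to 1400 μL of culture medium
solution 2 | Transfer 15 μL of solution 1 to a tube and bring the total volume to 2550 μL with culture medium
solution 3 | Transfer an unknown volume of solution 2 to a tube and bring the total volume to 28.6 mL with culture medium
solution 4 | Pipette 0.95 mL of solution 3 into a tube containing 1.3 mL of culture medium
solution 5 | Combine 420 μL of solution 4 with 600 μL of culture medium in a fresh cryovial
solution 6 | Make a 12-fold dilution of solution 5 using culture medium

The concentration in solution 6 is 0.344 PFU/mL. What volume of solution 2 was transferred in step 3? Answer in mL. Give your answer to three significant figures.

0.260 mL

Step 1: 65 μL + 1400 μL = 1465 μL total → factor 1465/65 = 22.538
Step 2: 15 μL brought to 2550 μL → factor 2550/15 = 170
Step 3: v brought to 28.6 mL → factor = 28.6 mL/v
Step 4: 0.95 mL + 1.3 mL = 2.25 mL total → factor 2.25/0.95 = 2.3684
Step 5: 420 μL + 600 μL = 1020 μL total → factor 1020/420 = 2.4286
Step 6: 12-fold → factor 12
Product of known-step factors = 2.6446 × 10^5
Overall factor = 1.00 × 10^7 PFU/mL / (0.344 PFU/mL) = 2.907 × 10^7
Step-3 factor = 2.907 × 10^7 / 2.6446 × 10^5 = 109.92
v = 28.6 mL / 109.92 = 0.260 mL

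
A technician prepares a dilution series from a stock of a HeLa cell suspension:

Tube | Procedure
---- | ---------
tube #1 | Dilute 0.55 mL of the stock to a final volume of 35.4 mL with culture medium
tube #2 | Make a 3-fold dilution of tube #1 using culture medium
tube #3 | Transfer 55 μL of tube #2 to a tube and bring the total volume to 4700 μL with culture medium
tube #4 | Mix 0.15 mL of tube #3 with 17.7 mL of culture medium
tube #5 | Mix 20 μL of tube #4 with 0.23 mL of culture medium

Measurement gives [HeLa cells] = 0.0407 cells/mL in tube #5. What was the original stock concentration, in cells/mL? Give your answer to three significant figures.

Step 1: 0.55 mL brought to 35.4 mL → factor 35.4/0.55 = 64.364
Step 2: 3-fold → factor 3
Step 3: 55 μL brought to 4700 μL → factor 4700/55 = 85.455
Step 4: 0.15 mL + 17.7 mL = 17.85 mL total → factor 17.85/0.15 = 119
Step 5: 20 μL + 0.23 mL = 250 μL total → factor 250/20 = 12.5
Overall dilution factor = 64.364 × 3 × 85.455 × 119 × 12.5 = 2.4544 × 10^7
Stock = 0.0407 cells/mL × 2.4544 × 10^7 = 9.99 × 10^5 cells/mL

9.99 × 10^5 cells/mL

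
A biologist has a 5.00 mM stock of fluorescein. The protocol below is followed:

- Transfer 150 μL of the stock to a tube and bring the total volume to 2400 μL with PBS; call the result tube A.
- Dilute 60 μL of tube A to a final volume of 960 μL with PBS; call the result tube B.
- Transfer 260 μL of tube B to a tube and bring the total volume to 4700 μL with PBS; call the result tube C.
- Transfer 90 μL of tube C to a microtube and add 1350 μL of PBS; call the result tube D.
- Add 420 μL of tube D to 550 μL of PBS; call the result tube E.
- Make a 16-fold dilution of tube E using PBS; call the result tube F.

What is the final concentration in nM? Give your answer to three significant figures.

1.83 nM

Step 1: 150 μL brought to 2400 μL → factor 2400/150 = 16
Step 2: 60 μL brought to 960 μL → factor 960/60 = 16
Step 3: 260 μL brought to 4700 μL → factor 4700/260 = 18.077
Step 4: 90 μL + 1350 μL = 1440 μL total → factor 1440/90 = 16
Step 5: 420 μL + 550 μL = 970 μL total → factor 970/420 = 2.3095
Step 6: 16-fold → factor 16
Overall dilution factor = 16 × 16 × 18.077 × 16 × 2.3095 × 16 = 2.7361 × 10^6
Final = 5.00 mM / 2.7361 × 10^6 = 1.827 × 10^-6 mM = 1.83 nM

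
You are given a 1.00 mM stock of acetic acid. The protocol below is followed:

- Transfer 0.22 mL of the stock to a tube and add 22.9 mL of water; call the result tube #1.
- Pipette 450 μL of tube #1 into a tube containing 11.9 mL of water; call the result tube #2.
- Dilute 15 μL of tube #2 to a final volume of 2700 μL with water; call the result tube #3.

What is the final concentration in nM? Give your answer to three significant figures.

Step 1: 0.22 mL + 22.9 mL = 23.12 mL total → factor 23.12/0.22 = 105.09
Step 2: 450 μL + 11.9 mL = 12350 μL total → factor 12350/450 = 27.444
Step 3: 15 μL brought to 2700 μL → factor 2700/15 = 180
Overall dilution factor = 105.09 × 27.444 × 180 = 5.1915 × 10^5
Final = 1.00 mM / 5.1915 × 10^5 = 1.926 × 10^-6 mM = 1.93 nM

1.93 nM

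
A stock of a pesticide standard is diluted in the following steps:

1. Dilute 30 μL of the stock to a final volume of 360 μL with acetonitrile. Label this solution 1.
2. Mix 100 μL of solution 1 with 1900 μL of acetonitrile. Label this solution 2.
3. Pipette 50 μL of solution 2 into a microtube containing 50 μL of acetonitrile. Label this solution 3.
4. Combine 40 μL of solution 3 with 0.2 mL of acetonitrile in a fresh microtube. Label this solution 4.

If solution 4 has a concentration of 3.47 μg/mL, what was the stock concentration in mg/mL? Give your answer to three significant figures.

Step 1: 30 μL brought to 360 μL → factor 360/30 = 12
Step 2: 100 μL + 1900 μL = 2000 μL total → factor 2000/100 = 20
Step 3: 50 μL + 50 μL = 100 μL total → factor 100/50 = 2
Step 4: 40 μL + 0.2 mL = 240 μL total → factor 240/40 = 6
Overall dilution factor = 12 × 20 × 2 × 6 = 2880
Stock = 3.47 μg/mL × 2880 = 9994 μg/mL = 9.99 mg/mL

9.99 mg/mL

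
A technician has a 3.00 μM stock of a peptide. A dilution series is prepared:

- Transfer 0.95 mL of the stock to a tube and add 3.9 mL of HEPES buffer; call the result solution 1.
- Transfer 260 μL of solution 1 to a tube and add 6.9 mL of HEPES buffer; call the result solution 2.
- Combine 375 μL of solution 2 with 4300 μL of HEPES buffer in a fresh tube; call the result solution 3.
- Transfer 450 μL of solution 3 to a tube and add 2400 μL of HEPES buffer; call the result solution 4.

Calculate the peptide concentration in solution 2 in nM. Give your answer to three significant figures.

Step 1: 0.95 mL + 3.9 mL = 4.85 mL total → factor 4.85/0.95 = 5.1053
Step 2: 260 μL + 6.9 mL = 7160 μL total → factor 7160/260 = 27.538
Dilution factor through solution 2 = 5.1053 × 27.538 = 140.59
[solution 2] = 3.00 μM / 140.59 = 0.02134 μM = 21.3 nM

21.3 nM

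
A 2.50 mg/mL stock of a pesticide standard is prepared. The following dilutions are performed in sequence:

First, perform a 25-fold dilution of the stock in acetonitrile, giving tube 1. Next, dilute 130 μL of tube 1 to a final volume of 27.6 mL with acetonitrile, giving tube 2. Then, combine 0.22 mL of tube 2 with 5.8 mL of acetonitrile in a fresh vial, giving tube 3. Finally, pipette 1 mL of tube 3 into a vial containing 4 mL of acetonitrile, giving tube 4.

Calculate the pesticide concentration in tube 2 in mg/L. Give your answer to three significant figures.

Step 1: 25-fold → factor 25
Step 2: 130 μL brought to 27.6 mL → factor 27600/130 = 212.31
Dilution factor through tube 2 = 25 × 212.31 = 5307.7
[tube 2] = 2.50 mg/mL / 5307.7 = 0.0004710 mg/mL = 0.471 mg/L

0.471 mg/L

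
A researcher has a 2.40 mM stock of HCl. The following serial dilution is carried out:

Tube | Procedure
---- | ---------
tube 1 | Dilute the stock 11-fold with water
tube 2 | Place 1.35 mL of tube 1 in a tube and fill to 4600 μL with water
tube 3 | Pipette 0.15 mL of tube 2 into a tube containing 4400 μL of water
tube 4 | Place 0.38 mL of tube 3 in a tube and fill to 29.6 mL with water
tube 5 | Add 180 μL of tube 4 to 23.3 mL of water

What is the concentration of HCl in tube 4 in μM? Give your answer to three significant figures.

0.0271 μM

Step 1: 11-fold → factor 11
Step 2: 1.35 mL brought to 4600 μL → factor 4.6/1.35 = 3.4074
Step 3: 0.15 mL + 4400 μL = 4.55 mL total → factor 4.55/0.15 = 30.333
Step 4: 0.38 mL brought to 29.6 mL → factor 29.6/0.38 = 77.895
Dilution factor through tube 4 = 11 × 3.4074 × 30.333 × 77.895 = 88562
[tube 4] = 2.40 mM / 88562 = 2.710 × 10^-5 mM = 0.0271 μM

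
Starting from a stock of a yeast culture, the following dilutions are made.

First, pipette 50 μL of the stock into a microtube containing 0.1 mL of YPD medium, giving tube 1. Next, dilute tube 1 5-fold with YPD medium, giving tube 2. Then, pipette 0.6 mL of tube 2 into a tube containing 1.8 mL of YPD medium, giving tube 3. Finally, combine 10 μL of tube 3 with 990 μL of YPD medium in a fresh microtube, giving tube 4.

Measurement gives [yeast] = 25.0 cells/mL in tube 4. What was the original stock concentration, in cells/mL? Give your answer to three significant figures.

1.50 × 10^5 cells/mL

Step 1: 50 μL + 0.1 mL = 150 μL total → factor 150/50 = 3
Step 2: 5-fold → factor 5
Step 3: 0.6 mL + 1.8 mL = 2.4 mL total → factor 2.4/0.6 = 4
Step 4: 10 μL + 990 μL = 1000 μL total → factor 1000/10 = 100
Overall dilution factor = 3 × 5 × 4 × 100 = 6000
Stock = 25.0 cells/mL × 6000 = 1.50 × 10^5 cells/mL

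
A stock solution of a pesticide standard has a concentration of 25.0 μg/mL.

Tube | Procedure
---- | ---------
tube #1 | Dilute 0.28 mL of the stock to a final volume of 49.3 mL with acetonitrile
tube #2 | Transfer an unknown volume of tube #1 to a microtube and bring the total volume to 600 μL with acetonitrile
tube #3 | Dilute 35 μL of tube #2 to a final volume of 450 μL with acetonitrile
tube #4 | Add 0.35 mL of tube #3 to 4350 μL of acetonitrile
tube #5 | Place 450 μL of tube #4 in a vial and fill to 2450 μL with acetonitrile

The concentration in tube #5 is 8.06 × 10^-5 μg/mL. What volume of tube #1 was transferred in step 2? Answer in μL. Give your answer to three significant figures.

Step 1: 0.28 mL brought to 49.3 mL → factor 49.3/0.28 = 176.07
Step 2: v brought to 600 μL → factor = 600 μL/v
Step 3: 35 μL brought to 450 μL → factor 450/35 = 12.857
Step 4: 0.35 mL + 4350 μL = 4.7 mL total → factor 4.7/0.35 = 13.429
Step 5: 450 μL brought to 2450 μL → factor 2450/450 = 5.4444
Product of known-step factors = 1.6551 × 10^5
Overall factor = 25.0 μg/mL / (8.06 × 10^-5 μg/mL) = 3.1017 × 10^5
Step-2 factor = 3.1017 × 10^5 / 1.6551 × 10^5 = 1.8741
v = 600 μL / 1.8741 = 320 μL

320 μL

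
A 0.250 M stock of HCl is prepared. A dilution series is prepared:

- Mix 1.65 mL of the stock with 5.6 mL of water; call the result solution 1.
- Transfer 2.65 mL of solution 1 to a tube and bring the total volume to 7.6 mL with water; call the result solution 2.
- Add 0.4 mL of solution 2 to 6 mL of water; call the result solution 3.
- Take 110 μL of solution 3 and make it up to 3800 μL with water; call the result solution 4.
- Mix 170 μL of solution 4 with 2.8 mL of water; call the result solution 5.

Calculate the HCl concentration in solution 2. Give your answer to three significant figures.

Step 1: 1.65 mL + 5.6 mL = 7.25 mL total → factor 7.25/1.65 = 4.3939
Step 2: 2.65 mL brought to 7.6 mL → factor 7.6/2.65 = 2.8679
Dilution factor through solution 2 = 4.3939 × 2.8679 = 12.601
[solution 2] = 0.250 M / 12.601 = 0.0198 M

0.0198 M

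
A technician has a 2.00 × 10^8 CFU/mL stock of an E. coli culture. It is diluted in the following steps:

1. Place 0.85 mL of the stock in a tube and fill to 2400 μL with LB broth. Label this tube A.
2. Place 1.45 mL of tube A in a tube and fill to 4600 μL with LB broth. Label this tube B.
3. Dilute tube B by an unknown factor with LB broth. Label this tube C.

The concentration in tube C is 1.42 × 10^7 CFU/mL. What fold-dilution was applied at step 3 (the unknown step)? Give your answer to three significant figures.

1.57-fold

Step 1: 0.85 mL brought to 2400 μL → factor 2.4/0.85 = 2.8235
Step 2: 1.45 mL brought to 4600 μL → factor 4.6/1.45 = 3.1724
Step 3: unknown factor x
Product of known-step factors = 8.9574
Overall factor = 2.00 × 10^8 CFU/mL / (1.42 × 10^7 CFU/mL) = 14.085
x = 14.085 / 8.9574 = 1.57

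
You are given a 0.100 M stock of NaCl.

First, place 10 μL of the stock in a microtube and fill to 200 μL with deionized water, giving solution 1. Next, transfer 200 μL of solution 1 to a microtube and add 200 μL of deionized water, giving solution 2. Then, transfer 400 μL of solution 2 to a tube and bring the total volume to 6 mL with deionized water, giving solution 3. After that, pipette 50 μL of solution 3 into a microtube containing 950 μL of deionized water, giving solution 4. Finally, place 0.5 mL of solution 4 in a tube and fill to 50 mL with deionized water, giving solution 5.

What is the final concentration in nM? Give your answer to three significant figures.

Step 1: 10 μL brought to 200 μL → factor 200/10 = 20
Step 2: 200 μL + 200 μL = 400 μL total → factor 400/200 = 2
Step 3: 400 μL brought to 6 mL → factor 6000/400 = 15
Step 4: 50 μL + 950 μL = 1000 μL total → factor 1000/50 = 20
Step 5: 0.5 mL brought to 50 mL → factor 50/0.5 = 100
Overall dilution factor = 20 × 2 × 15 × 20 × 100 = 1.2 × 10^6
Final = 0.100 M / 1.2 × 10^6 = 8.333 × 10^-8 M = 83.3 nM

83.3 nM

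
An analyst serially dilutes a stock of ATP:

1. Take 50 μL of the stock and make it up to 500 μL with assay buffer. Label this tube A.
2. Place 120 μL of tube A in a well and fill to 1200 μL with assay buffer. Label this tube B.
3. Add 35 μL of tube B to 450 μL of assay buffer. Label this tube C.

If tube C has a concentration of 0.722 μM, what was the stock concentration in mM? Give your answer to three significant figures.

Step 1: 50 μL brought to 500 μL → factor 500/50 = 10
Step 2: 120 μL brought to 1200 μL → factor 1200/120 = 10
Step 3: 35 μL + 450 μL = 485 μL total → factor 485/35 = 13.857
Overall dilution factor = 10 × 10 × 13.857 = 1385.7
Stock = 0.722 μM × 1385.7 = 1000 μM = 1.00 mM

1.00 mM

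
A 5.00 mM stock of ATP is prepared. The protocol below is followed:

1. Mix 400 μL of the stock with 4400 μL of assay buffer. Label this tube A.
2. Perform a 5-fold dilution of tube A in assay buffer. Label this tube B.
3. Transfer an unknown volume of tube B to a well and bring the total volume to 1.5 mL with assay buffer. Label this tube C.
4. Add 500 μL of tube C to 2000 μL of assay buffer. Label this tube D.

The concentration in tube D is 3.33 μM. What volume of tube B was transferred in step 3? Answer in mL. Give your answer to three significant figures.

0.300 mL

Step 1: 400 μL + 4400 μL = 4800 μL total → factor 4800/400 = 12
Step 2: 5-fold → factor 5
Step 3: v brought to 1.5 mL → factor = 1.5 mL/v
Step 4: 500 μL + 2000 μL = 2500 μL total → factor 2500/500 = 5
Product of known-step factors = 300
Overall factor = 5.00 mM / (3.33 μM) = 1501.5
Step-3 factor = 1501.5 / 300 = 5.005
v = 1.5 mL / 5.005 = 0.300 mL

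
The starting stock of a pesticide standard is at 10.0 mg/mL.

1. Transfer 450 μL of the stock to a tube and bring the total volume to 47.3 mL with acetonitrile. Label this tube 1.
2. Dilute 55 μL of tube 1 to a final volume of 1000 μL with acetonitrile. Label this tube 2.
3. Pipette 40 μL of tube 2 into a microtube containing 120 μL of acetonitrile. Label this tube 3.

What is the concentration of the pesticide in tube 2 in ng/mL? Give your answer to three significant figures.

5.23 × 10^3 ng/mL

Step 1: 450 μL brought to 47.3 mL → factor 47300/450 = 105.11
Step 2: 55 μL brought to 1000 μL → factor 1000/55 = 18.182
Dilution factor through tube 2 = 105.11 × 18.182 = 1911.1
[tube 2] = 10.0 mg/mL / 1911.1 = 0.005233 mg/mL = 5.23 × 10^3 ng/mL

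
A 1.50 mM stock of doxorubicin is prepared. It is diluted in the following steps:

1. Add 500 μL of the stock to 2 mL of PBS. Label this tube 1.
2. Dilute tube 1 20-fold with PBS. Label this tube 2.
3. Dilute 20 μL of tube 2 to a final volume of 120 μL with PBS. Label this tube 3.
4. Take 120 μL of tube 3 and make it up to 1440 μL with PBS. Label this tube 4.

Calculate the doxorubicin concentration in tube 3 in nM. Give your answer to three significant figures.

Step 1: 500 μL + 2 mL = 2500 μL total → factor 2500/500 = 5
Step 2: 20-fold → factor 20
Step 3: 20 μL brought to 120 μL → factor 120/20 = 6
Dilution factor through tube 3 = 5 × 20 × 6 = 600
[tube 3] = 1.50 mM / 600 = 0.002500 mM = 2.50 × 10^3 nM

2.50 × 10^3 nM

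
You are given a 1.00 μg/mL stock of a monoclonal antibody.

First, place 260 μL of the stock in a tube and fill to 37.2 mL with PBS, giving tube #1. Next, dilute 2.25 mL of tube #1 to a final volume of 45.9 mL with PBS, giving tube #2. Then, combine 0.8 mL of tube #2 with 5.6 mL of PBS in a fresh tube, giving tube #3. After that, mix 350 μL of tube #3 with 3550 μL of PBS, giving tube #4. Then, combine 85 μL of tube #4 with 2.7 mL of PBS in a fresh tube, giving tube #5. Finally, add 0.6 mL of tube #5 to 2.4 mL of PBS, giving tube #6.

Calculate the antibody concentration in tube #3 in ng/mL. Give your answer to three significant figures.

0.0428 ng/mL

Step 1: 260 μL brought to 37.2 mL → factor 37200/260 = 143.08
Step 2: 2.25 mL brought to 45.9 mL → factor 45.9/2.25 = 20.4
Step 3: 0.8 mL + 5.6 mL = 6.4 mL total → factor 6.4/0.8 = 8
Dilution factor through tube #3 = 143.08 × 20.4 × 8 = 23350
[tube #3] = 1.00 μg/mL / 23350 = 4.283 × 10^-5 μg/mL = 0.0428 ng/mL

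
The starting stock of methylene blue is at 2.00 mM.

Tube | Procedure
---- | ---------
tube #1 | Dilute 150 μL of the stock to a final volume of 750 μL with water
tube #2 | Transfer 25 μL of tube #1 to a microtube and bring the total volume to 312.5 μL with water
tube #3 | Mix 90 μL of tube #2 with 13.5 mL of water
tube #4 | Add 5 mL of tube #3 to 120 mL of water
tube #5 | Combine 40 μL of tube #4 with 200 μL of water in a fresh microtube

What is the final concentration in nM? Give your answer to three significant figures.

Step 1: 150 μL brought to 750 μL → factor 750/150 = 5
Step 2: 25 μL brought to 312.5 μL → factor 312.5/25 = 12.5
Step 3: 90 μL + 13.5 mL = 13590 μL total → factor 13590/90 = 151
Step 4: 5 mL + 120 mL = 125 mL total → factor 125/5 = 25
Step 5: 40 μL + 200 μL = 240 μL total → factor 240/40 = 6
Overall dilution factor = 5 × 12.5 × 151 × 25 × 6 = 1.4156 × 10^6
Final = 2.00 mM / 1.4156 × 10^6 = 1.413 × 10^-6 mM = 1.41 nM

1.41 nM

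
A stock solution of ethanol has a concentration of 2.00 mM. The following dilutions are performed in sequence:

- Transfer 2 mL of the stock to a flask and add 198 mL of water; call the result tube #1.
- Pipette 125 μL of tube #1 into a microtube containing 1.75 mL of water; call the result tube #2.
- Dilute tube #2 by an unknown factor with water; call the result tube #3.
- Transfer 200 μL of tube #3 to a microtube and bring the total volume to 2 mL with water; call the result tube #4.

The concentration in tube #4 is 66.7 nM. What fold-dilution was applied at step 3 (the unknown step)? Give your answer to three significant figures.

Step 1: 2 mL + 198 mL = 200 mL total → factor 200/2 = 100
Step 2: 125 μL + 1.75 mL = 1875 μL total → factor 1875/125 = 15
Step 3: unknown factor x
Step 4: 200 μL brought to 2 mL → factor 2000/200 = 10
Product of known-step factors = 15000
Overall factor = 2.00 mM / (66.7 nM) = 29985
x = 29985 / 15000 = 2.00

2.00-fold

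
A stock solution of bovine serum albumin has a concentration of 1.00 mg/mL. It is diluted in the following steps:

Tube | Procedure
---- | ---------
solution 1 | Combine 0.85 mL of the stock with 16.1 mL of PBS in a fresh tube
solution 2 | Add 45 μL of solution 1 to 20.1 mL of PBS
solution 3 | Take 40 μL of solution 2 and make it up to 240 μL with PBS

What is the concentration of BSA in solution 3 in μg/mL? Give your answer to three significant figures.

Step 1: 0.85 mL + 16.1 mL = 16.95 mL total → factor 16.95/0.85 = 19.941
Step 2: 45 μL + 20.1 mL = 20145 μL total → factor 20145/45 = 447.67
Step 3: 40 μL brought to 240 μL → factor 240/40 = 6
Overall dilution factor = 19.941 × 447.67 × 6 = 53562
Final = 1.00 mg/mL / 53562 = 1.867 × 10^-5 mg/mL = 0.0187 μg/mL

0.0187 μg/mL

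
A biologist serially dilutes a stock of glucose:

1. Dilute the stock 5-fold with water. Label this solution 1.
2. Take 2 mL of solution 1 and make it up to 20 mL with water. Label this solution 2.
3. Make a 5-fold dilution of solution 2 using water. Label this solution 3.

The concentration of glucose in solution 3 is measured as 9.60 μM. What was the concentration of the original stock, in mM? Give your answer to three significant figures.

2.40 mM

Step 1: 5-fold → factor 5
Step 2: 2 mL brought to 20 mL → factor 20/2 = 10
Step 3: 5-fold → factor 5
Overall dilution factor = 5 × 10 × 5 = 250
Stock = 9.60 μM × 250 = 2400 μM = 2.40 mM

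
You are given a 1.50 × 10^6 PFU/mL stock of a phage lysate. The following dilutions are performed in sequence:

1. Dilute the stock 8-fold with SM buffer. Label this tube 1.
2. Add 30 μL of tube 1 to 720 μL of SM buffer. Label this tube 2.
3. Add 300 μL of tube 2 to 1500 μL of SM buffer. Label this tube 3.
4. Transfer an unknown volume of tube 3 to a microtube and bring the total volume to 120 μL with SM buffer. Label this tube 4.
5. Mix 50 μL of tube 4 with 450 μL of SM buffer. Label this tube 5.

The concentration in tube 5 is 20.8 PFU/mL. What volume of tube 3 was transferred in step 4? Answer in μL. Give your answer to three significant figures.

20.0 μL

Step 1: 8-fold → factor 8
Step 2: 30 μL + 720 μL = 750 μL total → factor 750/30 = 25
Step 3: 300 μL + 1500 μL = 1800 μL total → factor 1800/300 = 6
Step 4: v brought to 120 μL → factor = 120 μL/v
Step 5: 50 μL + 450 μL = 500 μL total → factor 500/50 = 10
Product of known-step factors = 12000
Overall factor = 1.50 × 10^6 PFU/mL / (20.8 PFU/mL) = 72115
Step-4 factor = 72115 / 12000 = 6.0096
v = 120 μL / 6.0096 = 20.0 μL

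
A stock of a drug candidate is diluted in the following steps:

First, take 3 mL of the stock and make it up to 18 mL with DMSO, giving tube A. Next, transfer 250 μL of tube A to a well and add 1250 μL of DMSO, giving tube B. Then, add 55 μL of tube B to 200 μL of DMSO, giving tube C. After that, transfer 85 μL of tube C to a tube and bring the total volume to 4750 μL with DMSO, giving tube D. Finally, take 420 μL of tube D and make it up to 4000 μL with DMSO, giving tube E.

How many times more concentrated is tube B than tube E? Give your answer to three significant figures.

2.47 × 10^3

Step 1: 3 mL brought to 18 mL → factor 18/3 = 6
Step 2: 250 μL + 1250 μL = 1500 μL total → factor 1500/250 = 6
Step 3: 55 μL + 200 μL = 255 μL total → factor 255/55 = 4.6364
Step 4: 85 μL brought to 4750 μL → factor 4750/85 = 55.882
Step 5: 420 μL brought to 4000 μL → factor 4000/420 = 9.5238
Dilution factor to tube B = 36; to tube E = 88831
[tube B]/[tube E] = (factor to tube E)/(factor to tube B) = 88831/36 = 2.47 × 10^3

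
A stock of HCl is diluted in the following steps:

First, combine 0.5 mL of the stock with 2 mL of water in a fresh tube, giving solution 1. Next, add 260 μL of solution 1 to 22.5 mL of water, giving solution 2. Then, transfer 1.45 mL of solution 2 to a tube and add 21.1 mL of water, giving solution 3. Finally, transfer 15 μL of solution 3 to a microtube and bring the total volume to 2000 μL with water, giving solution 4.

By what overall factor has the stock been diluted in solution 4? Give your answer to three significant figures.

9.08 × 10^5

Step 1: 0.5 mL + 2 mL = 2.5 mL total → factor 2.5/0.5 = 5
Step 2: 260 μL + 22.5 mL = 22760 μL total → factor 22760/260 = 87.538
Step 3: 1.45 mL + 21.1 mL = 22.55 mL total → factor 22.55/1.45 = 15.552
Step 4: 15 μL brought to 2000 μL → factor 2000/15 = 133.33
Overall dilution factor = 5 × 87.538 × 15.552 × 133.33 = 9.0758 × 10^5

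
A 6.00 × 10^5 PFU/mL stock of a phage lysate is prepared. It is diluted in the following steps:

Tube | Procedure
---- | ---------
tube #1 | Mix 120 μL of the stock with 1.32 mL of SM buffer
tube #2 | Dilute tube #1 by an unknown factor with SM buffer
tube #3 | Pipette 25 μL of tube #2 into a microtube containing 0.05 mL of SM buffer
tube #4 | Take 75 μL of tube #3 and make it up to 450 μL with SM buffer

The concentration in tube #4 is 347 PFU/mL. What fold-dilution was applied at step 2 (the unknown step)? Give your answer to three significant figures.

Step 1: 120 μL + 1.32 mL = 1440 μL total → factor 1440/120 = 12
Step 2: unknown factor x
Step 3: 25 μL + 0.05 mL = 75 μL total → factor 75/25 = 3
Step 4: 75 μL brought to 450 μL → factor 450/75 = 6
Product of known-step factors = 216
Overall factor = 6.00 × 10^5 PFU/mL / (347 PFU/mL) = 1729.1
x = 1729.1 / 216 = 8.01

8.01-fold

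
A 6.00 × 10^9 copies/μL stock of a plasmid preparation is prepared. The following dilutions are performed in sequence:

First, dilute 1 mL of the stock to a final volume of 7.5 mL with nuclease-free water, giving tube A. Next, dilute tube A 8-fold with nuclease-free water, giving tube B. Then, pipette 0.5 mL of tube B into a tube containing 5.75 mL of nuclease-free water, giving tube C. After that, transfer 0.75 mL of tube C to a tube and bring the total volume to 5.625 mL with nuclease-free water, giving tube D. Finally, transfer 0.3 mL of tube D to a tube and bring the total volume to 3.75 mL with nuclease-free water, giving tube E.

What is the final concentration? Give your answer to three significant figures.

Step 1: 1 mL brought to 7.5 mL → factor 7.5/1 = 7.5
Step 2: 8-fold → factor 8
Step 3: 0.5 mL + 5.75 mL = 6.25 mL total → factor 6.25/0.5 = 12.5
Step 4: 0.75 mL brought to 5.625 mL → factor 5.625/0.75 = 7.5
Step 5: 0.3 mL brought to 3.75 mL → factor 3.75/0.3 = 12.5
Overall dilution factor = 7.5 × 8 × 12.5 × 7.5 × 12.5 = 70312
Final = 6.00 × 10^9 copies/μL / 70312 = 8.53 × 10^4 copies/μL

8.53 × 10^4 copies/μL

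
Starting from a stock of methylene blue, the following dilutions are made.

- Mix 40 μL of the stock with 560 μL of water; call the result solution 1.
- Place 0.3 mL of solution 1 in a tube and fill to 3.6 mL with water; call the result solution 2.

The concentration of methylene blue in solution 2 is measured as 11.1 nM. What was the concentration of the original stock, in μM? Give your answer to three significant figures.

2.00 μM

Step 1: 40 μL + 560 μL = 600 μL total → factor 600/40 = 15
Step 2: 0.3 mL brought to 3.6 mL → factor 3.6/0.3 = 12
Overall dilution factor = 15 × 12 = 180
Stock = 11.1 nM × 180 = 1998 nM = 2.00 μM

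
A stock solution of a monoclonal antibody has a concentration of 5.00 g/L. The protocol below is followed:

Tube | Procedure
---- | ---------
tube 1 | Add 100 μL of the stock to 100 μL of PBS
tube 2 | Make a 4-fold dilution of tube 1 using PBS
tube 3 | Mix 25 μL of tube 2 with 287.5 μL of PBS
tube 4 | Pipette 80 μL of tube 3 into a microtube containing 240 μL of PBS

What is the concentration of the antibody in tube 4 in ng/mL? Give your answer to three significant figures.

Step 1: 100 μL + 100 μL = 200 μL total → factor 200/100 = 2
Step 2: 4-fold → factor 4
Step 3: 25 μL + 287.5 μL = 312.5 μL total → factor 312.5/25 = 12.5
Step 4: 80 μL + 240 μL = 320 μL total → factor 320/80 = 4
Overall dilution factor = 2 × 4 × 12.5 × 4 = 400
Final = 5.00 g/L / 400 = 0.01250 g/L = 1.25 × 10^4 ng/mL

1.25 × 10^4 ng/mL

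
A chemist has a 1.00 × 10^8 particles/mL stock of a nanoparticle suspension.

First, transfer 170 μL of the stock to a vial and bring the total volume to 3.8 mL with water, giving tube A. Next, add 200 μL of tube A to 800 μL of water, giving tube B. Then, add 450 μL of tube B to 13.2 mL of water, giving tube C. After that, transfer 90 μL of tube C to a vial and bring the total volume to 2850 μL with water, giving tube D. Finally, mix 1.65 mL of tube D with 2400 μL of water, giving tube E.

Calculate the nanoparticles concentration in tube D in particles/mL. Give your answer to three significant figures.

Step 1: 170 μL brought to 3.8 mL → factor 3800/170 = 22.353
Step 2: 200 μL + 800 μL = 1000 μL total → factor 1000/200 = 5
Step 3: 450 μL + 13.2 mL = 13650 μL total → factor 13650/450 = 30.333
Step 4: 90 μL brought to 2850 μL → factor 2850/90 = 31.667
Dilution factor through tube D = 22.353 × 5 × 30.333 × 31.667 = 1.0736 × 10^5
[tube D] = 1.00 × 10^8 particles/mL / 1.0736 × 10^5 = 931 particles/mL

931 particles/mL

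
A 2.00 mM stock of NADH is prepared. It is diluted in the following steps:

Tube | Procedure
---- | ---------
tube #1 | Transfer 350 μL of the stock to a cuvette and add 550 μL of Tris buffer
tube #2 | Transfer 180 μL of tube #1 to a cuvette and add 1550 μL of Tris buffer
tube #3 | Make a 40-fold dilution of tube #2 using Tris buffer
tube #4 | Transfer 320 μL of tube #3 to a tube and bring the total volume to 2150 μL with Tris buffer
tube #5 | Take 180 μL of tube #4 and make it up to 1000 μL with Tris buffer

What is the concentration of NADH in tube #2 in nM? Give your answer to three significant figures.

8.09 × 10^4 nM

Step 1: 350 μL + 550 μL = 900 μL total → factor 900/350 = 2.5714
Step 2: 180 μL + 1550 μL = 1730 μL total → factor 1730/180 = 9.6111
Dilution factor through tube #2 = 2.5714 × 9.6111 = 24.714
[tube #2] = 2.00 mM / 24.714 = 0.08092 mM = 8.09 × 10^4 nM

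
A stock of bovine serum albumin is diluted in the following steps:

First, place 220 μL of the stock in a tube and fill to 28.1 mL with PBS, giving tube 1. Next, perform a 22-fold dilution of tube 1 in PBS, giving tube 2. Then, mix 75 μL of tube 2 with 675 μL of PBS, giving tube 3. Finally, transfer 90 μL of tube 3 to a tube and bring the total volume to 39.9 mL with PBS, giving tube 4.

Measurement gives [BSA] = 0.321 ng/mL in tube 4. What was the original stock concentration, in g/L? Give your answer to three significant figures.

4.00 g/L

Step 1: 220 μL brought to 28.1 mL → factor 28100/220 = 127.73
Step 2: 22-fold → factor 22
Step 3: 75 μL + 675 μL = 750 μL total → factor 750/75 = 10
Step 4: 90 μL brought to 39.9 mL → factor 39900/90 = 443.33
Overall dilution factor = 127.73 × 22 × 10 × 443.33 = 1.2458 × 10^7
Stock = 0.321 ng/mL × 1.2458 × 10^7 = 3.999 × 10^6 ng/mL = 4.00 g/L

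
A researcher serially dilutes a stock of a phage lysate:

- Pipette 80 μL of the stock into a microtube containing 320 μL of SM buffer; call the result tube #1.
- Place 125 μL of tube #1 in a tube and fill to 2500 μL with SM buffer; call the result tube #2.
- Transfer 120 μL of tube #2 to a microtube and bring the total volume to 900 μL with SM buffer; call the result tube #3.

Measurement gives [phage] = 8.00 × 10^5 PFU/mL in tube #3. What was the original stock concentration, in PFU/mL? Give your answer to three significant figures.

6.00 × 10^8 PFU/mL

Step 1: 80 μL + 320 μL = 400 μL total → factor 400/80 = 5
Step 2: 125 μL brought to 2500 μL → factor 2500/125 = 20
Step 3: 120 μL brought to 900 μL → factor 900/120 = 7.5
Overall dilution factor = 5 × 20 × 7.5 = 750
Stock = 8.00 × 10^5 PFU/mL × 750 = 6.00 × 10^8 PFU/mL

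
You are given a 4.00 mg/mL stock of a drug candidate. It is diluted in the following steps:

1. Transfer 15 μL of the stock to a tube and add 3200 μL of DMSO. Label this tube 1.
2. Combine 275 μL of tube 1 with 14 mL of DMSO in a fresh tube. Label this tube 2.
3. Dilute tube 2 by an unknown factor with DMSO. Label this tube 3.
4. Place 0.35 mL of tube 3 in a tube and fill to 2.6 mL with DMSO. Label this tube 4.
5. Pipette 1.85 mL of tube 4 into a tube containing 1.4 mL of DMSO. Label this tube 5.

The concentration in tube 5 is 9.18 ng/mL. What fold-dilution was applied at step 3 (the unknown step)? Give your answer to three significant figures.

Step 1: 15 μL + 3200 μL = 3215 μL total → factor 3215/15 = 214.33
Step 2: 275 μL + 14 mL = 14275 μL total → factor 14275/275 = 51.909
Step 3: unknown factor x
Step 4: 0.35 mL brought to 2.6 mL → factor 2.6/0.35 = 7.4286
Step 5: 1.85 mL + 1.4 mL = 3.25 mL total → factor 3.25/1.85 = 1.7568
Product of known-step factors = 1.4519 × 10^5
Overall factor = 4.00 mg/mL / (9.18 ng/mL) = 4.3573 × 10^5
x = 4.3573 × 10^5 / 1.4519 × 10^5 = 3.00

3.00-fold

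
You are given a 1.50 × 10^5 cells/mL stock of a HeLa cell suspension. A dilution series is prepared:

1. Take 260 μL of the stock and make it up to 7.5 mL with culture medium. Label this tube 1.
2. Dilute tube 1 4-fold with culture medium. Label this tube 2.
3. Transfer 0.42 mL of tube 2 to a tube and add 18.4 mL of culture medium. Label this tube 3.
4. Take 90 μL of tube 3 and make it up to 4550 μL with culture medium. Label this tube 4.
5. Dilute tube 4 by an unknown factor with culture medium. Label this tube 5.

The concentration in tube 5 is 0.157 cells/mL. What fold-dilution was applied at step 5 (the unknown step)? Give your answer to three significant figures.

Step 1: 260 μL brought to 7.5 mL → factor 7500/260 = 28.846
Step 2: 4-fold → factor 4
Step 3: 0.42 mL + 18.4 mL = 18.82 mL total → factor 18.82/0.42 = 44.81
Step 4: 90 μL brought to 4550 μL → factor 4550/90 = 50.556
Step 5: unknown factor x
Product of known-step factors = 2.6139 × 10^5
Overall factor = 1.50 × 10^5 cells/mL / (0.157 cells/mL) = 9.5541 × 10^5
x = 9.5541 × 10^5 / 2.6139 × 10^5 = 3.66

3.66-fold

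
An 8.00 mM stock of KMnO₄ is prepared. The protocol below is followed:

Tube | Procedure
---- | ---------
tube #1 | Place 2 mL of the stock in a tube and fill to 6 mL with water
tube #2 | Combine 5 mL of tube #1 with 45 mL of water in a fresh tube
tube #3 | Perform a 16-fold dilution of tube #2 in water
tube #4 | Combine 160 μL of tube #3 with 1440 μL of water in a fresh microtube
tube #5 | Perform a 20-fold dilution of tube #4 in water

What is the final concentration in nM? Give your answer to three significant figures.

83.3 nM

Step 1: 2 mL brought to 6 mL → factor 6/2 = 3
Step 2: 5 mL + 45 mL = 50 mL total → factor 50/5 = 10
Step 3: 16-fold → factor 16
Step 4: 160 μL + 1440 μL = 1600 μL total → factor 1600/160 = 10
Step 5: 20-fold → factor 20
Overall dilution factor = 3 × 10 × 16 × 10 × 20 = 96000
Final = 8.00 mM / 96000 = 8.333 × 10^-5 mM = 83.3 nM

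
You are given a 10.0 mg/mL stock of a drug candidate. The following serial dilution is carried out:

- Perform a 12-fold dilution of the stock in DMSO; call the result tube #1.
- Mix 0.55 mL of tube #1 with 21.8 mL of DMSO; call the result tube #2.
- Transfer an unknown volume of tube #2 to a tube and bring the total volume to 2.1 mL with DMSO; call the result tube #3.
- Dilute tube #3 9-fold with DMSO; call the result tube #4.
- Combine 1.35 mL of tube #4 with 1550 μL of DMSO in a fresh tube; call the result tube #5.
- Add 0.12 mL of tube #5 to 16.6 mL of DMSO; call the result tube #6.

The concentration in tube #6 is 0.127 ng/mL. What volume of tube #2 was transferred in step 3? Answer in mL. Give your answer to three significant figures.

0.0350 mL

Step 1: 12-fold → factor 12
Step 2: 0.55 mL + 21.8 mL = 22.35 mL total → factor 22.35/0.55 = 40.636
Step 3: v brought to 2.1 mL → factor = 2.1 mL/v
Step 4: 9-fold → factor 9
Step 5: 1.35 mL + 1550 μL = 2.9 mL total → factor 2.9/1.35 = 2.1481
Step 6: 0.12 mL + 16.6 mL = 16.72 mL total → factor 16.72/0.12 = 139.33
Product of known-step factors = 1.3136 × 10^6
Overall factor = 10.0 mg/mL / (0.127 ng/mL) = 7.874 × 10^7
Step-3 factor = 7.874 × 10^7 / 1.3136 × 10^6 = 59.943
v = 2.1 mL / 59.943 = 0.0350 mL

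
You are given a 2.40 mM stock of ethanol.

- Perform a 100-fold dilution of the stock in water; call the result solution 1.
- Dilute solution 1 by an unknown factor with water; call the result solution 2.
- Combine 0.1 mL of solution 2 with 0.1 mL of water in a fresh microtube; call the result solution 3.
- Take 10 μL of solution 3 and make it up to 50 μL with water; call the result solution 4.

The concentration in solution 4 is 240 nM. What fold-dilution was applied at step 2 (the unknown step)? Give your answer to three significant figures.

10.0-fold

Step 1: 100-fold → factor 100
Step 2: unknown factor x
Step 3: 0.1 mL + 0.1 mL = 0.2 mL total → factor 0.2/0.1 = 2
Step 4: 10 μL brought to 50 μL → factor 50/10 = 5
Product of known-step factors = 1000
Overall factor = 2.40 mM / (240 nM) = 10000
x = 10000 / 1000 = 10.0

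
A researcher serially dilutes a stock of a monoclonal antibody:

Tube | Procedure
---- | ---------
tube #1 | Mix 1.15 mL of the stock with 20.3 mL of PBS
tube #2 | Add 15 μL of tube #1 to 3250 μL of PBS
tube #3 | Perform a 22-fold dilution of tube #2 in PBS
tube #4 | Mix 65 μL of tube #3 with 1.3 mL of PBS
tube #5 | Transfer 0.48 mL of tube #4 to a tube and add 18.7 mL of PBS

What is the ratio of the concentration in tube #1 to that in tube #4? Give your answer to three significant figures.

Step 1: 1.15 mL + 20.3 mL = 21.45 mL total → factor 21.45/1.15 = 18.652
Step 2: 15 μL + 3250 μL = 3265 μL total → factor 3265/15 = 217.67
Step 3: 22-fold → factor 22
Step 4: 65 μL + 1.3 mL = 1365 μL total → factor 1365/65 = 21
Dilution factor to tube #1 = 18.652; to tube #4 = 1.8757 × 10^6
[tube #1]/[tube #4] = (factor to tube #4)/(factor to tube #1) = 1.8757 × 10^6/18.652 = 1.01 × 10^5

1.01 × 10^5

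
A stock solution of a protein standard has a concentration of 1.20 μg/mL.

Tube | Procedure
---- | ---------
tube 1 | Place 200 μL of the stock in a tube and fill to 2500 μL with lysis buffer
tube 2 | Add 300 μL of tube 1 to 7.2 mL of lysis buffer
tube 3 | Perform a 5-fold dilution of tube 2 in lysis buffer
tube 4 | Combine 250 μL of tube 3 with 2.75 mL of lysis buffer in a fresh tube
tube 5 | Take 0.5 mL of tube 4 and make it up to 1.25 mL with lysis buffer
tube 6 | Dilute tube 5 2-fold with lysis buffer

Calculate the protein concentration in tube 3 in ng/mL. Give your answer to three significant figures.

Step 1: 200 μL brought to 2500 μL → factor 2500/200 = 12.5
Step 2: 300 μL + 7.2 mL = 7500 μL total → factor 7500/300 = 25
Step 3: 5-fold → factor 5
Dilution factor through tube 3 = 12.5 × 25 × 5 = 1562.5
[tube 3] = 1.20 μg/mL / 1562.5 = 0.0007680 μg/mL = 0.768 ng/mL

0.768 ng/mL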